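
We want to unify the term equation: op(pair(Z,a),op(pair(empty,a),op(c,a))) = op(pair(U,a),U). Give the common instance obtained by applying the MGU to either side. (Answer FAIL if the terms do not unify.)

op(pair(op(pair(empty,a),op(c,a)),a),op(pair(empty,a),op(c,a)))

Decompose op/2: pair(Z,a) = pair(U,a),  op(pair(empty,a),op(c,a)) = U.
Decompose pair/2: Z = U,  a = a.
Bind Z := U; no other remaining equation mentions Z.
Delete trivial equation a = a.
Bind U := op(pair(empty,a),op(c,a)). Substituting into the earlier binding gives Z := op(pair(empty,a),op(c,a)).
Applying the MGU to either side gives op(pair(op(pair(empty,a),op(c,a)),a),op(pair(empty,a),op(c,a))).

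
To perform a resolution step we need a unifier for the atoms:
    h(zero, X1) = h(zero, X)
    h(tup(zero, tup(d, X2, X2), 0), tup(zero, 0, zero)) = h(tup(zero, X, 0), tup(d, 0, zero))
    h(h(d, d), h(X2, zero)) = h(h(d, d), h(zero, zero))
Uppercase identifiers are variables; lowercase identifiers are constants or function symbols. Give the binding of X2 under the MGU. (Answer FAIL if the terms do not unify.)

Decompose h/2: zero = zero,  X1 = X.
Delete trivial equation zero = zero.
Bind X1 := X; no other remaining equation mentions X1.
Decompose h/2: tup(zero, tup(d, X2, X2), 0) = tup(zero, X, 0),  tup(zero, 0, zero) = tup(d, 0, zero).
Decompose tup/3: zero = zero,  tup(d, X2, X2) = X,  0 = 0.
Delete trivial equation zero = zero.
Bind X := tup(d, X2, X2); no other remaining equation mentions X. Substituting into the earlier binding gives X1 := tup(d, X2, X2).
Delete trivial equation 0 = 0.
Decompose tup/3: zero = d,  0 = 0,  zero = zero.
Clash: constants zero and d differ; no unifier exists.

FAIL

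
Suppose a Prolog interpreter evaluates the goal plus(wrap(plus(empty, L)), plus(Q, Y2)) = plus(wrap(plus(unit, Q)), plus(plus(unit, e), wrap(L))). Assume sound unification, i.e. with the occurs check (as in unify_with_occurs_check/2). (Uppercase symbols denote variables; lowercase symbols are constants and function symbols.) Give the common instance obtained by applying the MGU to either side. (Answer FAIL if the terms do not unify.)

Decompose plus/2: wrap(plus(empty, L)) = wrap(plus(unit, Q)),  plus(Q, Y2) = plus(plus(unit, e), wrap(L)).
Decompose wrap/1: plus(empty, L) = plus(unit, Q).
Decompose plus/2: empty = unit,  L = Q.
Clash: constants empty and unit differ; no unifier exists.

FAIL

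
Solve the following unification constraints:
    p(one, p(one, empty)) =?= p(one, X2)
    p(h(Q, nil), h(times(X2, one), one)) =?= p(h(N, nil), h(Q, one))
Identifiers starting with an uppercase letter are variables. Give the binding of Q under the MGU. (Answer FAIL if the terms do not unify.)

Decompose p/2: one =?= one,  p(one, empty) =?= X2.
Delete trivial equation one =?= one.
Bind X2 := p(one, empty); substituting into the remaining equation gives: p(h(Q, nil), h(times(p(one, empty), one), one)) =?= p(h(N, nil), h(Q, one)).
Decompose p/2: h(Q, nil) =?= h(N, nil),  h(times(p(one, empty), one), one) =?= h(Q, one).
Decompose h/2: Q =?= N,  nil =?= nil.
Bind Q := N; substituting into the one remaining equation that mentions Q gives: h(times(p(one, empty), one), one) =?= h(N, one).
Delete trivial equation nil =?= nil.
Decompose h/2: times(p(one, empty), one) =?= N,  one =?= one.
Bind N := times(p(one, empty), one); no other remaining equation mentions N. Substituting into the earlier binding gives Q := times(p(one, empty), one).
Delete trivial equation one =?= one.
MGU = { X2 -> p(one, empty), Q -> times(p(one, empty), one), N -> times(p(one, empty), one) }, so Q -> times(p(one, empty), one).

times(p(one, empty), one)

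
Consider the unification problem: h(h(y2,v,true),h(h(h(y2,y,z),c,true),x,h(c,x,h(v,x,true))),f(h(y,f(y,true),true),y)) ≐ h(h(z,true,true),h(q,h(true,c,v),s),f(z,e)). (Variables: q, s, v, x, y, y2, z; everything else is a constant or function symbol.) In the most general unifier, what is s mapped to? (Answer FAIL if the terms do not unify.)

h(c,h(true,c,true),h(true,h(true,c,true),true))

Decompose h/3: h(y2,v,true) ≐ h(z,true,true),  h(h(h(y2,y,z),c,true),x,h(c,x,h(v,x,true))) ≐ h(q,h(true,c,v),s),  f(h(y,f(y,true),true),y) ≐ f(z,e).
Decompose h/3: y2 ≐ z,  v ≐ true,  true ≐ true.
Bind y2 := z; substituting into the one remaining equation that mentions y2 gives: h(h(h(z,y,z),c,true),x,h(c,x,h(v,x,true))) ≐ h(q,h(true,c,v),s).
Bind v := true; substituting into the one remaining equation that mentions v gives: h(h(h(z,y,z),c,true),x,h(c,x,h(true,x,true))) ≐ h(q,h(true,c,true),s).
Delete trivial equation true ≐ true.
Decompose h/3: h(h(z,y,z),c,true) ≐ q,  x ≐ h(true,c,true),  h(c,x,h(true,x,true)) ≐ s.
Bind q := h(h(z,y,z),c,true); no other remaining equation mentions q.
Bind x := h(true,c,true); substituting into the one remaining equation that mentions x gives: h(c,h(true,c,true),h(true,h(true,c,true),true)) ≐ s.
Bind s := h(c,h(true,c,true),h(true,h(true,c,true),true)); no other remaining equation mentions s.
Decompose f/2: h(y,f(y,true),true) ≐ z,  y ≐ e.
Bind z := h(y,f(y,true),true); no other remaining equation mentions z. Substituting into the earlier bindings gives y2 := h(y,f(y,true),true), q := h(h(h(y,f(y,true),true),y,h(y,f(y,true),true)),c,true).
Bind y := e. Substituting into the earlier bindings gives y2 := h(e,f(e,true),true), q := h(h(h(e,f(e,true),true),e,h(e,f(e,true),true)),c,true), z := h(e,f(e,true),true).
MGU = { y2 ↦ h(e,f(e,true),true), v ↦ true, q ↦ h(h(h(e,f(e,true),true),e,h(e,f(e,true),true)),c,true), x ↦ h(true,c,true), s ↦ h(c,h(true,c,true),h(true,h(true,c,true),true)), z ↦ h(e,f(e,true),true), y ↦ e }, so s ↦ h(c,h(true,c,true),h(true,h(true,c,true),true)).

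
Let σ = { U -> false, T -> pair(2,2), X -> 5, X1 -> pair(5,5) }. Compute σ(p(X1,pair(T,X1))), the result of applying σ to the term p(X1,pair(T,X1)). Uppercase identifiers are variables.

Replace each occurrence of T with pair(2,2).
Replace each occurrence of X1 with pair(5,5).
Result: p(pair(5,5),pair(pair(2,2),pair(5,5))).

p(pair(5,5),pair(pair(2,2),pair(5,5)))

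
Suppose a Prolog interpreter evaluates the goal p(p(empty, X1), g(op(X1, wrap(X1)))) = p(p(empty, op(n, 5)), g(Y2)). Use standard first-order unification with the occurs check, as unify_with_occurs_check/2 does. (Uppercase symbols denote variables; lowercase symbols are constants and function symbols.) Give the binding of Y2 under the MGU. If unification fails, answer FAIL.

op(op(n, 5), wrap(op(n, 5)))

Decompose p/2: p(empty, X1) = p(empty, op(n, 5)),  g(op(X1, wrap(X1))) = g(Y2).
Decompose p/2: empty = empty,  X1 = op(n, 5).
Delete trivial equation empty = empty.
Bind X1 := op(n, 5); substituting into the remaining equation gives: g(op(op(n, 5), wrap(op(n, 5)))) = g(Y2).
Decompose g/1: op(op(n, 5), wrap(op(n, 5))) = Y2.
Bind Y2 := op(op(n, 5), wrap(op(n, 5))).
MGU = { X1 -> op(n, 5), Y2 -> op(op(n, 5), wrap(op(n, 5))) }, so Y2 -> op(op(n, 5), wrap(op(n, 5))).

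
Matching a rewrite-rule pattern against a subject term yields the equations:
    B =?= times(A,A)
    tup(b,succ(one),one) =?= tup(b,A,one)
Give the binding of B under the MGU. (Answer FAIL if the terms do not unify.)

Bind B := times(A,A); no other remaining equation mentions B.
Decompose tup/3: b =?= b,  succ(one) =?= A,  one =?= one.
Delete trivial equation b =?= b.
Bind A := succ(one); no other remaining equation mentions A. Substituting into the earlier binding gives B := times(succ(one),succ(one)).
Delete trivial equation one =?= one.
MGU = { B ↦ times(succ(one),succ(one)), A ↦ succ(one) }, so B ↦ times(succ(one),succ(one)).

times(succ(one),succ(one))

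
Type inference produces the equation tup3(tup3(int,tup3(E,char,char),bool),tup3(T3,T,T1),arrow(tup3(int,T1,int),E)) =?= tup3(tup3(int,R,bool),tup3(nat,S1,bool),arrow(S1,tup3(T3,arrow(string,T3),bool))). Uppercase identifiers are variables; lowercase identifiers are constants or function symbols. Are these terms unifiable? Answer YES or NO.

YES

Decompose tup3/3: tup3(int,tup3(E,char,char),bool) =?= tup3(int,R,bool),  tup3(T3,T,T1) =?= tup3(nat,S1,bool),  arrow(tup3(int,T1,int),E) =?= arrow(S1,tup3(T3,arrow(string,T3),bool)).
Decompose tup3/3: int =?= int,  tup3(E,char,char) =?= R,  bool =?= bool.
Delete trivial equation int =?= int.
Bind R := tup3(E,char,char); no other remaining equation mentions R.
Delete trivial equation bool =?= bool.
Decompose tup3/3: T3 =?= nat,  T =?= S1,  T1 =?= bool.
Bind T3 := nat; substituting into the one remaining equation that mentions T3 gives: arrow(tup3(int,T1,int),E) =?= arrow(S1,tup3(nat,arrow(string,nat),bool)).
Bind T := S1; no other remaining equation mentions T.
Bind T1 := bool; substituting into the remaining equation gives: arrow(tup3(int,bool,int),E) =?= arrow(S1,tup3(nat,arrow(string,nat),bool)).
Decompose arrow/2: tup3(int,bool,int) =?= S1,  E =?= tup3(nat,arrow(string,nat),bool).
Bind S1 := tup3(int,bool,int); no other remaining equation mentions S1. Substituting into the earlier binding gives T := tup3(int,bool,int).
Bind E := tup3(nat,arrow(string,nat),bool). Substituting into the earlier binding gives R := tup3(tup3(nat,arrow(string,nat),bool),char,char).
No equations remain and no clash or occurs-check failure arose, so a unifier exists.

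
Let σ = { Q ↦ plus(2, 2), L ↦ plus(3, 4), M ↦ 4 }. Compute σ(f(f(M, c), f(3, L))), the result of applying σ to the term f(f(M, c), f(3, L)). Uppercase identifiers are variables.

Replace each occurrence of L with plus(3, 4).
Replace each occurrence of M with 4.
Result: f(f(4, c), f(3, plus(3, 4))).

f(f(4, c), f(3, plus(3, 4)))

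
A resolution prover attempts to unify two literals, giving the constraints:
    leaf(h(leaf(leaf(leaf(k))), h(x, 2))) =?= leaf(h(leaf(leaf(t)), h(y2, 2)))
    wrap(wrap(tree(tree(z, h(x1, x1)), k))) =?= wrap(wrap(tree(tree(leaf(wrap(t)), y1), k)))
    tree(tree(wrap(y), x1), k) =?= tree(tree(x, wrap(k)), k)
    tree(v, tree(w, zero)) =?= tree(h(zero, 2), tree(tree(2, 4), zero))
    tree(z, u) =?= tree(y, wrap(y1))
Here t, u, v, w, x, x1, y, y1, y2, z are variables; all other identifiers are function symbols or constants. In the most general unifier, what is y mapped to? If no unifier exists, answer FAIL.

Decompose leaf/1: h(leaf(leaf(leaf(k))), h(x, 2)) =?= h(leaf(leaf(t)), h(y2, 2)).
Decompose h/2: leaf(leaf(leaf(k))) =?= leaf(leaf(t)),  h(x, 2) =?= h(y2, 2).
Decompose leaf/1: leaf(leaf(k)) =?= leaf(t).
Decompose leaf/1: leaf(k) =?= t.
Bind t := leaf(k); substituting into the one remaining equation that mentions t gives: wrap(wrap(tree(tree(z, h(x1, x1)), k))) =?= wrap(wrap(tree(tree(leaf(wrap(leaf(k))), y1), k))).
Decompose h/2: x =?= y2,  2 =?= 2.
Bind x := y2; substituting into the one remaining equation that mentions x gives: tree(tree(wrap(y), x1), k) =?= tree(tree(y2, wrap(k)), k).
Delete trivial equation 2 =?= 2.
Decompose wrap/1: wrap(tree(tree(z, h(x1, x1)), k)) =?= wrap(tree(tree(leaf(wrap(leaf(k))), y1), k)).
Decompose wrap/1: tree(tree(z, h(x1, x1)), k) =?= tree(tree(leaf(wrap(leaf(k))), y1), k).
Decompose tree/2: tree(z, h(x1, x1)) =?= tree(leaf(wrap(leaf(k))), y1),  k =?= k.
Decompose tree/2: z =?= leaf(wrap(leaf(k))),  h(x1, x1) =?= y1.
Bind z := leaf(wrap(leaf(k))); substituting into the one remaining equation that mentions z gives: tree(leaf(wrap(leaf(k))), u) =?= tree(y, wrap(y1)).
Bind y1 := h(x1, x1); substituting into the one remaining equation that mentions y1 gives: tree(leaf(wrap(leaf(k))), u) =?= tree(y, wrap(h(x1, x1))).
Delete trivial equation k =?= k.
Decompose tree/2: tree(wrap(y), x1) =?= tree(y2, wrap(k)),  k =?= k.
Decompose tree/2: wrap(y) =?= y2,  x1 =?= wrap(k).
Bind y2 := wrap(y); no other remaining equation mentions y2. Substituting into the earlier binding gives x := wrap(y).
Bind x1 := wrap(k); substituting into the one remaining equation that mentions x1 gives: tree(leaf(wrap(leaf(k))), u) =?= tree(y, wrap(h(wrap(k), wrap(k)))). Substituting into the earlier binding gives y1 := h(wrap(k), wrap(k)).
Delete trivial equation k =?= k.
Decompose tree/2: v =?= h(zero, 2),  tree(w, zero) =?= tree(tree(2, 4), zero).
Bind v := h(zero, 2); no other remaining equation mentions v.
Decompose tree/2: w =?= tree(2, 4),  zero =?= zero.
Bind w := tree(2, 4); no other remaining equation mentions w.
Delete trivial equation zero =?= zero.
Decompose tree/2: leaf(wrap(leaf(k))) =?= y,  u =?= wrap(h(wrap(k), wrap(k))).
Bind y := leaf(wrap(leaf(k))); no other remaining equation mentions y. Substituting into the earlier bindings gives x := wrap(leaf(wrap(leaf(k)))), y2 := wrap(leaf(wrap(leaf(k)))).
Bind u := wrap(h(wrap(k), wrap(k))).
MGU = { t -> leaf(k), x -> wrap(leaf(wrap(leaf(k)))), z -> leaf(wrap(leaf(k))), y1 -> h(wrap(k), wrap(k)), y2 -> wrap(leaf(wrap(leaf(k)))), x1 -> wrap(k), v -> h(zero, 2), w -> tree(2, 4), y -> leaf(wrap(leaf(k))), u -> wrap(h(wrap(k), wrap(k))) }, so y -> leaf(wrap(leaf(k))).

leaf(wrap(leaf(k)))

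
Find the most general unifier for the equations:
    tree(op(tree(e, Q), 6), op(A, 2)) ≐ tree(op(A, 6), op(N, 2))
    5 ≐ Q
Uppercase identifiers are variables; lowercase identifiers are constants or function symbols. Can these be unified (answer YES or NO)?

Decompose tree/2: op(tree(e, Q), 6) ≐ op(A, 6),  op(A, 2) ≐ op(N, 2).
Decompose op/2: tree(e, Q) ≐ A,  6 ≐ 6.
Bind A := tree(e, Q); substituting into the one remaining equation that mentions A gives: op(tree(e, Q), 2) ≐ op(N, 2).
Delete trivial equation 6 ≐ 6.
Decompose op/2: tree(e, Q) ≐ N,  2 ≐ 2.
Bind N := tree(e, Q); no other remaining equation mentions N.
Delete trivial equation 2 ≐ 2.
Bind Q := 5. Substituting into the earlier bindings gives A := tree(e, 5), N := tree(e, 5).
No equations remain and no clash or occurs-check failure arose, so a unifier exists.

YES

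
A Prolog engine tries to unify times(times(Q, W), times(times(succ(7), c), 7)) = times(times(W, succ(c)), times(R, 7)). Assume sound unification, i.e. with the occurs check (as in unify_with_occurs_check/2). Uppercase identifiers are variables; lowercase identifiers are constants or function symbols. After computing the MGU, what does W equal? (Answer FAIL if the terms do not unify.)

succ(c)

Decompose times/2: times(Q, W) = times(W, succ(c)),  times(times(succ(7), c), 7) = times(R, 7).
Decompose times/2: Q = W,  W = succ(c).
Bind Q := W; no other remaining equation mentions Q.
Bind W := succ(c); no other remaining equation mentions W. Substituting into the earlier binding gives Q := succ(c).
Decompose times/2: times(succ(7), c) = R,  7 = 7.
Bind R := times(succ(7), c); no other remaining equation mentions R.
Delete trivial equation 7 = 7.
MGU = { Q = succ(c), W = succ(c), R = times(succ(7), c) }, so W = succ(c).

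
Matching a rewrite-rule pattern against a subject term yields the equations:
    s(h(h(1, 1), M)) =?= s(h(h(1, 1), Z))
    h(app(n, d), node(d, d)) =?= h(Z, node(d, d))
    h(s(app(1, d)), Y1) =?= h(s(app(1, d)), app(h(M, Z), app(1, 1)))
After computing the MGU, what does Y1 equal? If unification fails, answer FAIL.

app(h(app(n, d), app(n, d)), app(1, 1))

Decompose s/1: h(h(1, 1), M) =?= h(h(1, 1), Z).
Decompose h/2: h(1, 1) =?= h(1, 1),  M =?= Z.
Delete trivial equation h(1, 1) =?= h(1, 1).
Bind M := Z; substituting into the one remaining equation that mentions M gives: h(s(app(1, d)), Y1) =?= h(s(app(1, d)), app(h(Z, Z), app(1, 1))).
Decompose h/2: app(n, d) =?= Z,  node(d, d) =?= node(d, d).
Bind Z := app(n, d); substituting into the one remaining equation that mentions Z gives: h(s(app(1, d)), Y1) =?= h(s(app(1, d)), app(h(app(n, d), app(n, d)), app(1, 1))). Substituting into the earlier binding gives M := app(n, d).
Delete trivial equation node(d, d) =?= node(d, d).
Decompose h/2: s(app(1, d)) =?= s(app(1, d)),  Y1 =?= app(h(app(n, d), app(n, d)), app(1, 1)).
Delete trivial equation s(app(1, d)) =?= s(app(1, d)).
Bind Y1 := app(h(app(n, d), app(n, d)), app(1, 1)).
MGU = { M -> app(n, d), Z -> app(n, d), Y1 -> app(h(app(n, d), app(n, d)), app(1, 1)) }, so Y1 -> app(h(app(n, d), app(n, d)), app(1, 1)).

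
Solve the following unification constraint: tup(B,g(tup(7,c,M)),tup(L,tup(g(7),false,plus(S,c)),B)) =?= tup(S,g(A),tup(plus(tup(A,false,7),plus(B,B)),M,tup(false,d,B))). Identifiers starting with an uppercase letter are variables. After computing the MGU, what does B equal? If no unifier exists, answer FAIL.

Decompose tup/3: B =?= S,  g(tup(7,c,M)) =?= g(A),  tup(L,tup(g(7),false,plus(S,c)),B) =?= tup(plus(tup(A,false,7),plus(B,B)),M,tup(false,d,B)).
Bind B := S; substituting into the one remaining equation that mentions B gives: tup(L,tup(g(7),false,plus(S,c)),S) =?= tup(plus(tup(A,false,7),plus(S,S)),M,tup(false,d,S)).
Decompose g/1: tup(7,c,M) =?= A.
Bind A := tup(7,c,M); substituting into the remaining equation gives: tup(L,tup(g(7),false,plus(S,c)),S) =?= tup(plus(tup(tup(7,c,M),false,7),plus(S,S)),M,tup(false,d,S)).
Decompose tup/3: L =?= plus(tup(tup(7,c,M),false,7),plus(S,S)),  tup(g(7),false,plus(S,c)) =?= M,  S =?= tup(false,d,S).
Bind L := plus(tup(tup(7,c,M),false,7),plus(S,S)); no other remaining equation mentions L.
Bind M := tup(g(7),false,plus(S,c)); no other remaining equation mentions M. Substituting into the earlier bindings gives A := tup(7,c,tup(g(7),false,plus(S,c))), L := plus(tup(tup(7,c,tup(g(7),false,plus(S,c))),false,7),plus(S,S)).
Occurs check fails: S occurs in tup(false,d,S); the equation S =?= tup(false,d,S) has no finite solution.

FAIL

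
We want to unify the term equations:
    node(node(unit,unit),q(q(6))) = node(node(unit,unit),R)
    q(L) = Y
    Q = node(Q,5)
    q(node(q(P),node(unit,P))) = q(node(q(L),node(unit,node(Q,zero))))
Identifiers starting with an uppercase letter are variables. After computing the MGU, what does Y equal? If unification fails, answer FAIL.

Decompose node/2: node(unit,unit) = node(unit,unit),  q(q(6)) = R.
Delete trivial equation node(unit,unit) = node(unit,unit).
Bind R := q(q(6)); no other remaining equation mentions R.
Bind Y := q(L); no other remaining equation mentions Y.
Occurs check fails: Q occurs in node(Q,5); the equation Q = node(Q,5) has no finite solution.

FAIL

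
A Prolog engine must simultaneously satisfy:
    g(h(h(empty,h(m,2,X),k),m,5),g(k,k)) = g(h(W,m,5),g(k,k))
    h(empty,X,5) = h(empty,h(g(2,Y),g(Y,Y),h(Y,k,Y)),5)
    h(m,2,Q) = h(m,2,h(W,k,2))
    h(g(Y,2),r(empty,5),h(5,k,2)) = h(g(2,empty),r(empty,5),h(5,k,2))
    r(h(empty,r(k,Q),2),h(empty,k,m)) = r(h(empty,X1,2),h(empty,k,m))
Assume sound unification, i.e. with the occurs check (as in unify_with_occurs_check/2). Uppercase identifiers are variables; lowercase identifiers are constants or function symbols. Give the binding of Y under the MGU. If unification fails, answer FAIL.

Decompose g/2: h(h(empty,h(m,2,X),k),m,5) = h(W,m,5),  g(k,k) = g(k,k).
Decompose h/3: h(empty,h(m,2,X),k) = W,  m = m,  5 = 5.
Bind W := h(empty,h(m,2,X),k); substituting into the one remaining equation that mentions W gives: h(m,2,Q) = h(m,2,h(h(empty,h(m,2,X),k),k,2)).
Delete trivial equation m = m.
Delete trivial equation 5 = 5.
Delete trivial equation g(k,k) = g(k,k).
Decompose h/3: empty = empty,  X = h(g(2,Y),g(Y,Y),h(Y,k,Y)),  5 = 5.
Delete trivial equation empty = empty.
Bind X := h(g(2,Y),g(Y,Y),h(Y,k,Y)); substituting into the one remaining equation that mentions X gives: h(m,2,Q) = h(m,2,h(h(empty,h(m,2,h(g(2,Y),g(Y,Y),h(Y,k,Y))),k),k,2)). Substituting into the earlier binding gives W := h(empty,h(m,2,h(g(2,Y),g(Y,Y),h(Y,k,Y))),k).
Delete trivial equation 5 = 5.
Decompose h/3: m = m,  2 = 2,  Q = h(h(empty,h(m,2,h(g(2,Y),g(Y,Y),h(Y,k,Y))),k),k,2).
Delete trivial equation m = m.
Delete trivial equation 2 = 2.
Bind Q := h(h(empty,h(m,2,h(g(2,Y),g(Y,Y),h(Y,k,Y))),k),k,2); substituting into the one remaining equation that mentions Q gives: r(h(empty,r(k,h(h(empty,h(m,2,h(g(2,Y),g(Y,Y),h(Y,k,Y))),k),k,2)),2),h(empty,k,m)) = r(h(empty,X1,2),h(empty,k,m)).
Decompose h/3: g(Y,2) = g(2,empty),  r(empty,5) = r(empty,5),  h(5,k,2) = h(5,k,2).
Decompose g/2: Y = 2,  2 = empty.
Bind Y := 2; substituting into the one remaining equation that mentions Y gives: r(h(empty,r(k,h(h(empty,h(m,2,h(g(2,2),g(2,2),h(2,k,2))),k),k,2)),2),h(empty,k,m)) = r(h(empty,X1,2),h(empty,k,m)). Substituting into the earlier bindings gives W := h(empty,h(m,2,h(g(2,2),g(2,2),h(2,k,2))),k), X := h(g(2,2),g(2,2),h(2,k,2)), Q := h(h(empty,h(m,2,h(g(2,2),g(2,2),h(2,k,2))),k),k,2).
Clash: constants 2 and empty differ; no unifier exists.

FAIL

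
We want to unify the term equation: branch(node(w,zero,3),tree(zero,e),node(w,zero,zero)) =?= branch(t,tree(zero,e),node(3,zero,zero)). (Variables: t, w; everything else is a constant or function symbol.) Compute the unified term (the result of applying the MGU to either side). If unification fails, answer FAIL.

branch(node(3,zero,3),tree(zero,e),node(3,zero,zero))

Decompose branch/3: node(w,zero,3) =?= t,  tree(zero,e) =?= tree(zero,e),  node(w,zero,zero) =?= node(3,zero,zero).
Bind t := node(w,zero,3); no other remaining equation mentions t.
Delete trivial equation tree(zero,e) =?= tree(zero,e).
Decompose node/3: w =?= 3,  zero =?= zero,  zero =?= zero.
Bind w := 3; no other remaining equation mentions w. Substituting into the earlier binding gives t := node(3,zero,3).
Delete trivial equation zero =?= zero.
Delete trivial equation zero =?= zero.
Applying the MGU to either side gives branch(node(3,zero,3),tree(zero,e),node(3,zero,zero)).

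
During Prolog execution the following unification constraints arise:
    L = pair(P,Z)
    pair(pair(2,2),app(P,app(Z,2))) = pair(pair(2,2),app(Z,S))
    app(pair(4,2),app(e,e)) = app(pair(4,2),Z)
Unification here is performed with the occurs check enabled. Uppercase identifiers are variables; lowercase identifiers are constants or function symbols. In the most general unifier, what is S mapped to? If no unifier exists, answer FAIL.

Bind L := pair(P,Z); no other remaining equation mentions L.
Decompose pair/2: pair(2,2) = pair(2,2),  app(P,app(Z,2)) = app(Z,S).
Delete trivial equation pair(2,2) = pair(2,2).
Decompose app/2: P = Z,  app(Z,2) = S.
Bind P := Z; no other remaining equation mentions P. Substituting into the earlier binding gives L := pair(Z,Z).
Bind S := app(Z,2); no other remaining equation mentions S.
Decompose app/2: pair(4,2) = pair(4,2),  app(e,e) = Z.
Delete trivial equation pair(4,2) = pair(4,2).
Bind Z := app(e,e). Substituting into the earlier bindings gives L := pair(app(e,e),app(e,e)), P := app(e,e), S := app(app(e,e),2).
MGU = { L = pair(app(e,e),app(e,e)), P = app(e,e), S = app(app(e,e),2), Z = app(e,e) }, so S = app(app(e,e),2).

app(app(e,e),2)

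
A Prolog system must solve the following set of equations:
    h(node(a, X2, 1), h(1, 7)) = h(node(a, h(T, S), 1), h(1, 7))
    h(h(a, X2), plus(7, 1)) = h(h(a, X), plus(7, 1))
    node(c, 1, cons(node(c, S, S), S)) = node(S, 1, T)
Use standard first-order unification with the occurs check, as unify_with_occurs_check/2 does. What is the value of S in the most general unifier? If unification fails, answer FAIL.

Decompose h/2: node(a, X2, 1) = node(a, h(T, S), 1),  h(1, 7) = h(1, 7).
Decompose node/3: a = a,  X2 = h(T, S),  1 = 1.
Delete trivial equation a = a.
Bind X2 := h(T, S); substituting into the one remaining equation that mentions X2 gives: h(h(a, h(T, S)), plus(7, 1)) = h(h(a, X), plus(7, 1)).
Delete trivial equation 1 = 1.
Delete trivial equation h(1, 7) = h(1, 7).
Decompose h/2: h(a, h(T, S)) = h(a, X),  plus(7, 1) = plus(7, 1).
Decompose h/2: a = a,  h(T, S) = X.
Delete trivial equation a = a.
Bind X := h(T, S); no other remaining equation mentions X.
Delete trivial equation plus(7, 1) = plus(7, 1).
Decompose node/3: c = S,  1 = 1,  cons(node(c, S, S), S) = T.
Bind S := c; substituting into the one remaining equation that mentions S gives: cons(node(c, c, c), c) = T. Substituting into the earlier bindings gives X2 := h(T, c), X := h(T, c).
Delete trivial equation 1 = 1.
Bind T := cons(node(c, c, c), c). Substituting into the earlier bindings gives X2 := h(cons(node(c, c, c), c), c), X := h(cons(node(c, c, c), c), c).
MGU = { X2 ↦ h(cons(node(c, c, c), c), c), X ↦ h(cons(node(c, c, c), c), c), S ↦ c, T ↦ cons(node(c, c, c), c) }, so S ↦ c.

c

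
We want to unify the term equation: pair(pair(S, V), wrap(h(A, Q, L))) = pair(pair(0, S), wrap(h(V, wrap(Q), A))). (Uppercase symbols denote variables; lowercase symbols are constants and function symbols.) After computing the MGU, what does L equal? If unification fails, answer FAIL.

FAIL

Decompose pair/2: pair(S, V) = pair(0, S),  wrap(h(A, Q, L)) = wrap(h(V, wrap(Q), A)).
Decompose pair/2: S = 0,  V = S.
Bind S := 0; substituting into the one remaining equation that mentions S gives: V = 0.
Bind V := 0; substituting into the remaining equation gives: wrap(h(A, Q, L)) = wrap(h(0, wrap(Q), A)).
Decompose wrap/1: h(A, Q, L) = h(0, wrap(Q), A).
Decompose h/3: A = 0,  Q = wrap(Q),  L = A.
Bind A := 0; substituting into the one remaining equation that mentions A gives: L = 0.
Occurs check fails: Q occurs in wrap(Q); the equation Q = wrap(Q) has no finite solution.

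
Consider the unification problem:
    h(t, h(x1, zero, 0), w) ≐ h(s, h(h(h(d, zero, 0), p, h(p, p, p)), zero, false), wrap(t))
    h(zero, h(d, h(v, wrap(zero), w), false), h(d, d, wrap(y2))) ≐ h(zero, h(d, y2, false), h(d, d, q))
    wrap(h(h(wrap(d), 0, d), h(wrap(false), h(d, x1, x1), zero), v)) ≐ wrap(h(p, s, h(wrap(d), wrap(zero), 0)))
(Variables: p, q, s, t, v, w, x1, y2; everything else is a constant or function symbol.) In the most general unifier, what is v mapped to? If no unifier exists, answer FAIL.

FAIL

Decompose h/3: t ≐ s,  h(x1, zero, 0) ≐ h(h(h(d, zero, 0), p, h(p, p, p)), zero, false),  w ≐ wrap(t).
Bind t := s; substituting into the one remaining equation that mentions t gives: w ≐ wrap(s).
Decompose h/3: x1 ≐ h(h(d, zero, 0), p, h(p, p, p)),  zero ≐ zero,  0 ≐ false.
Bind x1 := h(h(d, zero, 0), p, h(p, p, p)); substituting into the one remaining equation that mentions x1 gives: wrap(h(h(wrap(d), 0, d), h(wrap(false), h(d, h(h(d, zero, 0), p, h(p, p, p)), h(h(d, zero, 0), p, h(p, p, p))), zero), v)) ≐ wrap(h(p, s, h(wrap(d), wrap(zero), 0))).
Delete trivial equation zero ≐ zero.
Clash: constants 0 and false differ; no unifier exists.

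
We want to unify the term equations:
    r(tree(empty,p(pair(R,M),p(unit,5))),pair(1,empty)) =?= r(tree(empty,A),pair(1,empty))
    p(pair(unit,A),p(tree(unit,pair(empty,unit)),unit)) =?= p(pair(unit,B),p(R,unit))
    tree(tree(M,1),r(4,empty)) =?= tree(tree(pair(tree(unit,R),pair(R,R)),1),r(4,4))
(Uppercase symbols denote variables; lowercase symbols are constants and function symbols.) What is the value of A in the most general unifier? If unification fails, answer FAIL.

Decompose r/2: tree(empty,p(pair(R,M),p(unit,5))) =?= tree(empty,A),  pair(1,empty) =?= pair(1,empty).
Decompose tree/2: empty =?= empty,  p(pair(R,M),p(unit,5)) =?= A.
Delete trivial equation empty =?= empty.
Bind A := p(pair(R,M),p(unit,5)); substituting into the one remaining equation that mentions A gives: p(pair(unit,p(pair(R,M),p(unit,5))),p(tree(unit,pair(empty,unit)),unit)) =?= p(pair(unit,B),p(R,unit)).
Delete trivial equation pair(1,empty) =?= pair(1,empty).
Decompose p/2: pair(unit,p(pair(R,M),p(unit,5))) =?= pair(unit,B),  p(tree(unit,pair(empty,unit)),unit) =?= p(R,unit).
Decompose pair/2: unit =?= unit,  p(pair(R,M),p(unit,5)) =?= B.
Delete trivial equation unit =?= unit.
Bind B := p(pair(R,M),p(unit,5)); no other remaining equation mentions B.
Decompose p/2: tree(unit,pair(empty,unit)) =?= R,  unit =?= unit.
Bind R := tree(unit,pair(empty,unit)); substituting into the one remaining equation that mentions R gives: tree(tree(M,1),r(4,empty)) =?= tree(tree(pair(tree(unit,tree(unit,pair(empty,unit))),pair(tree(unit,pair(empty,unit)),tree(unit,pair(empty,unit)))),1),r(4,4)). Substituting into the earlier bindings gives A := p(pair(tree(unit,pair(empty,unit)),M),p(unit,5)), B := p(pair(tree(unit,pair(empty,unit)),M),p(unit,5)).
Delete trivial equation unit =?= unit.
Decompose tree/2: tree(M,1) =?= tree(pair(tree(unit,tree(unit,pair(empty,unit))),pair(tree(unit,pair(empty,unit)),tree(unit,pair(empty,unit)))),1),  r(4,empty) =?= r(4,4).
Decompose tree/2: M =?= pair(tree(unit,tree(unit,pair(empty,unit))),pair(tree(unit,pair(empty,unit)),tree(unit,pair(empty,unit)))),  1 =?= 1.
Bind M := pair(tree(unit,tree(unit,pair(empty,unit))),pair(tree(unit,pair(empty,unit)),tree(unit,pair(empty,unit)))); no other remaining equation mentions M. Substituting into the earlier bindings gives A := p(pair(tree(unit,pair(empty,unit)),pair(tree(unit,tree(unit,pair(empty,unit))),pair(tree(unit,pair(empty,unit)),tree(unit,pair(empty,unit))))),p(unit,5)), B := p(pair(tree(unit,pair(empty,unit)),pair(tree(unit,tree(unit,pair(empty,unit))),pair(tree(unit,pair(empty,unit)),tree(unit,pair(empty,unit))))),p(unit,5)).
Delete trivial equation 1 =?= 1.
Decompose r/2: 4 =?= 4,  empty =?= 4.
Delete trivial equation 4 =?= 4.
Clash: constants empty and 4 differ; no unifier exists.

FAIL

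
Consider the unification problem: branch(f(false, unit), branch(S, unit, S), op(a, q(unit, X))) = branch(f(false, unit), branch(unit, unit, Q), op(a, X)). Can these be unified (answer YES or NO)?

NO

Decompose branch/3: f(false, unit) = f(false, unit),  branch(S, unit, S) = branch(unit, unit, Q),  op(a, q(unit, X)) = op(a, X).
Delete trivial equation f(false, unit) = f(false, unit).
Decompose branch/3: S = unit,  unit = unit,  S = Q.
Bind S := unit; substituting into the one remaining equation that mentions S gives: unit = Q.
Delete trivial equation unit = unit.
Bind Q := unit; no other remaining equation mentions Q.
Decompose op/2: a = a,  q(unit, X) = X.
Delete trivial equation a = a.
Occurs check fails: X occurs in q(unit, X); the equation X = q(unit, X) has no finite solution.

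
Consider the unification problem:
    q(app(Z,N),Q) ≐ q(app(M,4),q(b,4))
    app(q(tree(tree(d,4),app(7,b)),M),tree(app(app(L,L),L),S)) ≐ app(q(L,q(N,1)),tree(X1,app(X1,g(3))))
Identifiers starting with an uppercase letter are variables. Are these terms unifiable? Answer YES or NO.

Decompose q/2: app(Z,N) ≐ app(M,4),  Q ≐ q(b,4).
Decompose app/2: Z ≐ M,  N ≐ 4.
Bind Z := M; no other remaining equation mentions Z.
Bind N := 4; substituting into the one remaining equation that mentions N gives: app(q(tree(tree(d,4),app(7,b)),M),tree(app(app(L,L),L),S)) ≐ app(q(L,q(4,1)),tree(X1,app(X1,g(3)))).
Bind Q := q(b,4); no other remaining equation mentions Q.
Decompose app/2: q(tree(tree(d,4),app(7,b)),M) ≐ q(L,q(4,1)),  tree(app(app(L,L),L),S) ≐ tree(X1,app(X1,g(3))).
Decompose q/2: tree(tree(d,4),app(7,b)) ≐ L,  M ≐ q(4,1).
Bind L := tree(tree(d,4),app(7,b)); substituting into the one remaining equation that mentions L gives: tree(app(app(tree(tree(d,4),app(7,b)),tree(tree(d,4),app(7,b))),tree(tree(d,4),app(7,b))),S) ≐ tree(X1,app(X1,g(3))).
Bind M := q(4,1); no other remaining equation mentions M. Substituting into the earlier binding gives Z := q(4,1).
Decompose tree/2: app(app(tree(tree(d,4),app(7,b)),tree(tree(d,4),app(7,b))),tree(tree(d,4),app(7,b))) ≐ X1,  S ≐ app(X1,g(3)).
Bind X1 := app(app(tree(tree(d,4),app(7,b)),tree(tree(d,4),app(7,b))),tree(tree(d,4),app(7,b))); substituting into the remaining equation gives: S ≐ app(app(app(tree(tree(d,4),app(7,b)),tree(tree(d,4),app(7,b))),tree(tree(d,4),app(7,b))),g(3)).
Bind S := app(app(app(tree(tree(d,4),app(7,b)),tree(tree(d,4),app(7,b))),tree(tree(d,4),app(7,b))),g(3)).
No equations remain and no clash or occurs-check failure arose, so a unifier exists.

YES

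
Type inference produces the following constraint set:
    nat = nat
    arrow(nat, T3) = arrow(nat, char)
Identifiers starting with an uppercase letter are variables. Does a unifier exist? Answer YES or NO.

Delete trivial equation nat = nat.
Decompose arrow/2: nat = nat,  T3 = char.
Delete trivial equation nat = nat.
Bind T3 := char.
No equations remain and no clash or occurs-check failure arose, so a unifier exists.

YES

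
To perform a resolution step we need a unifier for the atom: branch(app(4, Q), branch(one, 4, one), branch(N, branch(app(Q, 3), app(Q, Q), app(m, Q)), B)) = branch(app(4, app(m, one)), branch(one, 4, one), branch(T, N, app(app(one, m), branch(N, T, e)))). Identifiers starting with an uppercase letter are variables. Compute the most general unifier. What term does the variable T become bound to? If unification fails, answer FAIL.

Decompose branch/3: app(4, Q) = app(4, app(m, one)),  branch(one, 4, one) = branch(one, 4, one),  branch(N, branch(app(Q, 3), app(Q, Q), app(m, Q)), B) = branch(T, N, app(app(one, m), branch(N, T, e))).
Decompose app/2: 4 = 4,  Q = app(m, one).
Delete trivial equation 4 = 4.
Bind Q := app(m, one); substituting into the one remaining equation that mentions Q gives: branch(N, branch(app(app(m, one), 3), app(app(m, one), app(m, one)), app(m, app(m, one))), B) = branch(T, N, app(app(one, m), branch(N, T, e))).
Delete trivial equation branch(one, 4, one) = branch(one, 4, one).
Decompose branch/3: N = T,  branch(app(app(m, one), 3), app(app(m, one), app(m, one)), app(m, app(m, one))) = N,  B = app(app(one, m), branch(N, T, e)).
Bind N := T; substituting into the remaining equations gives: branch(app(app(m, one), 3), app(app(m, one), app(m, one)), app(m, app(m, one))) = T,  B = app(app(one, m), branch(T, T, e)).
Bind T := branch(app(app(m, one), 3), app(app(m, one), app(m, one)), app(m, app(m, one))); substituting into the remaining equation gives: B = app(app(one, m), branch(branch(app(app(m, one), 3), app(app(m, one), app(m, one)), app(m, app(m, one))), branch(app(app(m, one), 3), app(app(m, one), app(m, one)), app(m, app(m, one))), e)). Substituting into the earlier binding gives N := branch(app(app(m, one), 3), app(app(m, one), app(m, one)), app(m, app(m, one))).
Bind B := app(app(one, m), branch(branch(app(app(m, one), 3), app(app(m, one), app(m, one)), app(m, app(m, one))), branch(app(app(m, one), 3), app(app(m, one), app(m, one)), app(m, app(m, one))), e)).
MGU = { Q := app(m, one), N := branch(app(app(m, one), 3), app(app(m, one), app(m, one)), app(m, app(m, one))), T := branch(app(app(m, one), 3), app(app(m, one), app(m, one)), app(m, app(m, one))), B := app(app(one, m), branch(branch(app(app(m, one), 3), app(app(m, one), app(m, one)), app(m, app(m, one))), branch(app(app(m, one), 3), app(app(m, one), app(m, one)), app(m, app(m, one))), e)) }, so T := branch(app(app(m, one), 3), app(app(m, one), app(m, one)), app(m, app(m, one))).

branch(app(app(m, one), 3), app(app(m, one), app(m, one)), app(m, app(m, one)))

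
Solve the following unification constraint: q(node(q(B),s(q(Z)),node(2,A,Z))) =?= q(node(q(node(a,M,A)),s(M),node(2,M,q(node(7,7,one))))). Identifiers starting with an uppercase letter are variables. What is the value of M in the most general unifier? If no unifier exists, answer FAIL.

Decompose q/1: node(q(B),s(q(Z)),node(2,A,Z)) =?= node(q(node(a,M,A)),s(M),node(2,M,q(node(7,7,one)))).
Decompose node/3: q(B) =?= q(node(a,M,A)),  s(q(Z)) =?= s(M),  node(2,A,Z) =?= node(2,M,q(node(7,7,one))).
Decompose q/1: B =?= node(a,M,A).
Bind B := node(a,M,A); no other remaining equation mentions B.
Decompose s/1: q(Z) =?= M.
Bind M := q(Z); substituting into the remaining equation gives: node(2,A,Z) =?= node(2,q(Z),q(node(7,7,one))). Substituting into the earlier binding gives B := node(a,q(Z),A).
Decompose node/3: 2 =?= 2,  A =?= q(Z),  Z =?= q(node(7,7,one)).
Delete trivial equation 2 =?= 2.
Bind A := q(Z); no other remaining equation mentions A. Substituting into the earlier binding gives B := node(a,q(Z),q(Z)).
Bind Z := q(node(7,7,one)). Substituting into the earlier bindings gives B := node(a,q(q(node(7,7,one))),q(q(node(7,7,one)))), M := q(q(node(7,7,one))), A := q(q(node(7,7,one))).
MGU = { B := node(a,q(q(node(7,7,one))),q(q(node(7,7,one)))), M := q(q(node(7,7,one))), A := q(q(node(7,7,one))), Z := q(node(7,7,one)) }, so M := q(q(node(7,7,one))).

q(q(node(7,7,one)))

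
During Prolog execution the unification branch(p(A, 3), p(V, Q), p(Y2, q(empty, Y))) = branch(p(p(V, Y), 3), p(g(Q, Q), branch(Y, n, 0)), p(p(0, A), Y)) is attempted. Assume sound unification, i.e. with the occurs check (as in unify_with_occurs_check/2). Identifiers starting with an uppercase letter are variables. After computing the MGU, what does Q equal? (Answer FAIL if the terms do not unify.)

FAIL

Decompose branch/3: p(A, 3) = p(p(V, Y), 3),  p(V, Q) = p(g(Q, Q), branch(Y, n, 0)),  p(Y2, q(empty, Y)) = p(p(0, A), Y).
Decompose p/2: A = p(V, Y),  3 = 3.
Bind A := p(V, Y); substituting into the one remaining equation that mentions A gives: p(Y2, q(empty, Y)) = p(p(0, p(V, Y)), Y).
Delete trivial equation 3 = 3.
Decompose p/2: V = g(Q, Q),  Q = branch(Y, n, 0).
Bind V := g(Q, Q); substituting into the one remaining equation that mentions V gives: p(Y2, q(empty, Y)) = p(p(0, p(g(Q, Q), Y)), Y). Substituting into the earlier binding gives A := p(g(Q, Q), Y).
Bind Q := branch(Y, n, 0); substituting into the remaining equation gives: p(Y2, q(empty, Y)) = p(p(0, p(g(branch(Y, n, 0), branch(Y, n, 0)), Y)), Y). Substituting into the earlier bindings gives A := p(g(branch(Y, n, 0), branch(Y, n, 0)), Y), V := g(branch(Y, n, 0), branch(Y, n, 0)).
Decompose p/2: Y2 = p(0, p(g(branch(Y, n, 0), branch(Y, n, 0)), Y)),  q(empty, Y) = Y.
Bind Y2 := p(0, p(g(branch(Y, n, 0), branch(Y, n, 0)), Y)); no other remaining equation mentions Y2.
Occurs check fails: Y occurs in q(empty, Y); the equation Y = q(empty, Y) has no finite solution.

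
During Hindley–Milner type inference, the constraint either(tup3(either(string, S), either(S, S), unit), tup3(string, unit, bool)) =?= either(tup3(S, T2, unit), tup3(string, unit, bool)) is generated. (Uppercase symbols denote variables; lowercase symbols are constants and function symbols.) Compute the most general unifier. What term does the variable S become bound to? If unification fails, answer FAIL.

FAIL

Decompose either/2: tup3(either(string, S), either(S, S), unit) =?= tup3(S, T2, unit),  tup3(string, unit, bool) =?= tup3(string, unit, bool).
Decompose tup3/3: either(string, S) =?= S,  either(S, S) =?= T2,  unit =?= unit.
Occurs check fails: S occurs in either(string, S); the equation S =?= either(string, S) has no finite solution.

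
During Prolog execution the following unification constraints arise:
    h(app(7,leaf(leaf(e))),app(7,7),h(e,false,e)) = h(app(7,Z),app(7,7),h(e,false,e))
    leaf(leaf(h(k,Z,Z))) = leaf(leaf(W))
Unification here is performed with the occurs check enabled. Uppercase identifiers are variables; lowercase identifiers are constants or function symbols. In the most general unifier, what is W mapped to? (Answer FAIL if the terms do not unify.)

Decompose h/3: app(7,leaf(leaf(e))) = app(7,Z),  app(7,7) = app(7,7),  h(e,false,e) = h(e,false,e).
Decompose app/2: 7 = 7,  leaf(leaf(e)) = Z.
Delete trivial equation 7 = 7.
Bind Z := leaf(leaf(e)); substituting into the one remaining equation that mentions Z gives: leaf(leaf(h(k,leaf(leaf(e)),leaf(leaf(e))))) = leaf(leaf(W)).
Delete trivial equation app(7,7) = app(7,7).
Delete trivial equation h(e,false,e) = h(e,false,e).
Decompose leaf/1: leaf(h(k,leaf(leaf(e)),leaf(leaf(e)))) = leaf(W).
Decompose leaf/1: h(k,leaf(leaf(e)),leaf(leaf(e))) = W.
Bind W := h(k,leaf(leaf(e)),leaf(leaf(e))).
MGU = { Z ↦ leaf(leaf(e)), W ↦ h(k,leaf(leaf(e)),leaf(leaf(e))) }, so W ↦ h(k,leaf(leaf(e)),leaf(leaf(e))).

h(k,leaf(leaf(e)),leaf(leaf(e)))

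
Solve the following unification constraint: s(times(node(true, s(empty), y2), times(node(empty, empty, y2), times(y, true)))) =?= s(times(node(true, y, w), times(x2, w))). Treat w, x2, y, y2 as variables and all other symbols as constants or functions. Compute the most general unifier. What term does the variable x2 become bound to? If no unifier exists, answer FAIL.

Decompose s/1: times(node(true, s(empty), y2), times(node(empty, empty, y2), times(y, true))) =?= times(node(true, y, w), times(x2, w)).
Decompose times/2: node(true, s(empty), y2) =?= node(true, y, w),  times(node(empty, empty, y2), times(y, true)) =?= times(x2, w).
Decompose node/3: true =?= true,  s(empty) =?= y,  y2 =?= w.
Delete trivial equation true =?= true.
Bind y := s(empty); substituting into the one remaining equation that mentions y gives: times(node(empty, empty, y2), times(s(empty), true)) =?= times(x2, w).
Bind y2 := w; substituting into the remaining equation gives: times(node(empty, empty, w), times(s(empty), true)) =?= times(x2, w).
Decompose times/2: node(empty, empty, w) =?= x2,  times(s(empty), true) =?= w.
Bind x2 := node(empty, empty, w); no other remaining equation mentions x2.
Bind w := times(s(empty), true). Substituting into the earlier bindings gives y2 := times(s(empty), true), x2 := node(empty, empty, times(s(empty), true)).
MGU = { y := s(empty), y2 := times(s(empty), true), x2 := node(empty, empty, times(s(empty), true)), w := times(s(empty), true) }, so x2 := node(empty, empty, times(s(empty), true)).

node(empty, empty, times(s(empty), true))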